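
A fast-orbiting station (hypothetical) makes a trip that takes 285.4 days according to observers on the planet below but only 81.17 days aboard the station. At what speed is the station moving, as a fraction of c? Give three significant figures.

v = 0.959c

The proper time is measured aboard the station (both events occur at the station's location); Δt is measured on the planet below. γ = Δt/τ = 285.4/81.17 = 3.516.
β = √(1 − 1/γ²) = √(1 − 0.08089) = √0.9191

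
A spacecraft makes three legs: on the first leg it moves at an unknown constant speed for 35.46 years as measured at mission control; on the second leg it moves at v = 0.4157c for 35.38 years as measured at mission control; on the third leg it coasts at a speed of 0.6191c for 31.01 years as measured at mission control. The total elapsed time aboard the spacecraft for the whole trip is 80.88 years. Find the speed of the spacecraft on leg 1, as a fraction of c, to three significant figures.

β = 0.727

Leg 1: speed unknown; τ_1 = 35.46/γ_1.
Leg 2: γ = 1/√(1 − 0.4157²) = 1/√0.8272 = 1.100; τ_2 = 35.38/1.100 = 32.18 years.
Leg 3: γ = 1/√(1 − 0.6191²) = 1/√0.6167 = 1.273; τ_3 = 31.01/1.273 = 24.35 years.
Total proper time: τ_1 + 32.18 + 24.35 = 80.88, so τ_1 = 80.88 − 56.53 = 24.35 years.
γ_1 = 35.46/24.35 = 1.456; β = √(1 − 1/γ²) = √0.5285.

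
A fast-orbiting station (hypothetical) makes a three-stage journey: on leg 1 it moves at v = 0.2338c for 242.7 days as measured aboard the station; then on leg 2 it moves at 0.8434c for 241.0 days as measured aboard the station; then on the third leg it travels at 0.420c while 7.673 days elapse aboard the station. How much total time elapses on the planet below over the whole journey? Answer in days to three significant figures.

Δt = 707 days

Leg 1: γ = 1/√(1 − 0.2338²) = 1/√0.9453 = 1.029; Δt_1 = 1.029 × 242.7 = 249.6 days.
Leg 2: γ = 1/√(1 − 0.8434²) = 1/√0.2887 = 1.861; Δt_2 = 1.861 × 241.0 = 448.6 days.
Leg 3: γ = 1/√(1 − 0.420²) = 1/√0.8236 = 1.102; Δt_3 = 1.102 × 7.673 = 8.455 days.
Total: 249.6 + 448.6 + 8.455 days.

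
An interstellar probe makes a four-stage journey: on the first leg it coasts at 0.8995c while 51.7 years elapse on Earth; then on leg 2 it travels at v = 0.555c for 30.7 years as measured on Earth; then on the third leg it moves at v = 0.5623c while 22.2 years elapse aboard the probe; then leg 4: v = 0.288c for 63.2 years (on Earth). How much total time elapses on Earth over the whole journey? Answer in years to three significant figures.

Leg 1: 51.7 years is already measured on Earth.
Leg 2: 30.7 years is already measured on Earth.
Leg 3: γ = 1/√(1 − 0.5623²) = 1/√0.6838 = 1.209; Δt_3 = 1.209 × 22.2 = 26.85 years.
Leg 4: 63.2 years is already measured on Earth.
Total: 51.70 + 30.70 + 26.85 + 63.20 years.

Δt = 172 years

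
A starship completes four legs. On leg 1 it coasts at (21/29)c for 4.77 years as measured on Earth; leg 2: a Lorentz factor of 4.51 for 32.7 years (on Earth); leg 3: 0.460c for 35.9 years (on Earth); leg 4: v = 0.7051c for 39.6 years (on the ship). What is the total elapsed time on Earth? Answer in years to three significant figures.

Leg 1: 4.77 years is already measured on Earth.
Leg 2: 32.7 years is already measured on Earth.
Leg 3: 35.9 years is already measured on Earth.
Leg 4: γ = 1/√(1 − 0.7051²) = 1/√0.5028 = 1.410; Δt_4 = 1.410 × 39.6 = 55.84 years.
Total: 4.770 + 32.70 + 35.90 + 55.84 years.

Δt = 129 years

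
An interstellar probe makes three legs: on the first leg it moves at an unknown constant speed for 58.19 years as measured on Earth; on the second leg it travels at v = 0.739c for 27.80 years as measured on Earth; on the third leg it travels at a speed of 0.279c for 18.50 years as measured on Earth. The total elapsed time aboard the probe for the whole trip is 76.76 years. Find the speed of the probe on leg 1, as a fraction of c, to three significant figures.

Leg 1: speed unknown; τ_1 = 58.19/γ_1.
Leg 2: γ = 1/√(1 − 0.739²) = 1/√0.4539 = 1.484; τ_2 = 27.80/1.484 = 18.73 years.
Leg 3: γ = 1/√(1 − 0.279²) = 1/√0.9222 = 1.041; τ_3 = 18.50/1.041 = 17.77 years.
Total proper time: τ_1 + 18.73 + 17.77 = 76.76, so τ_1 = 76.76 − 36.49 = 40.27 years.
γ_1 = 58.19/40.27 = 1.445; β = √(1 − 1/γ²) = √0.5212.

β = 0.722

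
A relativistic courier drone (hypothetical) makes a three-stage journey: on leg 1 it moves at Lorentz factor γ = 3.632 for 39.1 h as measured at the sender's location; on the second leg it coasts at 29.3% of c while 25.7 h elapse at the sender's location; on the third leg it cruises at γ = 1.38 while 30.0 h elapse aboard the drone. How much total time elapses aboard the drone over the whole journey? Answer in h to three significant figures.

τ = 65.3 h

Leg 1: γ = 3.632; τ_1 = 39.1/3.632 = 10.77 h.
Leg 2: β = 0.293; γ = 1/√(1 − 0.293²) = 1/√0.9142 = 1.046; τ_2 = 25.7/1.046 = 24.57 h.
Leg 3: 30.0 h is already measured aboard the drone.
Total: 10.77 + 24.57 + 30.00 h.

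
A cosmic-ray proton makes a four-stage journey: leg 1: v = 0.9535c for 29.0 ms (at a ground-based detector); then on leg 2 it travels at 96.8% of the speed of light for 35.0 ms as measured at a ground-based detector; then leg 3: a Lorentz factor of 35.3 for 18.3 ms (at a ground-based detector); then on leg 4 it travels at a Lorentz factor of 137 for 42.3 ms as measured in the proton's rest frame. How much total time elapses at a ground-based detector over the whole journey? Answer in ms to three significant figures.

Leg 1: 29.0 ms is already measured at a ground-based detector.
Leg 2: 35.0 ms is already measured at a ground-based detector.
Leg 3: 18.3 ms is already measured at a ground-based detector.
Leg 4: γ = 137; Δt_4 = 137.0 × 42.3 = 5795 ms.
Total: 29.00 + 35.00 + 18.30 + 5795 ms.

Δt = 5880 ms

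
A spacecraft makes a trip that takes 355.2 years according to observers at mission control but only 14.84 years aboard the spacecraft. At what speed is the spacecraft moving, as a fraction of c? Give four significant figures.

β = 0.9991

The proper time is measured aboard the spacecraft (both events occur at the spacecraft's location); Δt is measured at mission control. γ = Δt/τ = 355.2/14.84 = 23.94.
β = √(1 − 1/γ²) = √(1 − 0.001746) = √0.9983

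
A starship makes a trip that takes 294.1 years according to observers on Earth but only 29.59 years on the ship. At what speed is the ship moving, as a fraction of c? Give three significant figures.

v = 0.995c

The proper time is measured on the ship (both events occur at the ship's location); Δt is measured on Earth. γ = Δt/τ = 294.1/29.59 = 9.939.
β = √(1 − 1/γ²) = √(1 − 0.01012) = √0.9899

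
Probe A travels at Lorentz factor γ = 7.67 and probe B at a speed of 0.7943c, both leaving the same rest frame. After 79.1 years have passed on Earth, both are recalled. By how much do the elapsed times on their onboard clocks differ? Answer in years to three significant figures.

A: γ = 7.67; τ_A = 79.1/7.670 = 10.31 years.
B: γ = 1/√(1 − 0.7943²) = 1/√0.3691 = 1.646; τ_B = 79.1/1.646 = 48.06 years.

|τ_A − τ_B| = 37.7 years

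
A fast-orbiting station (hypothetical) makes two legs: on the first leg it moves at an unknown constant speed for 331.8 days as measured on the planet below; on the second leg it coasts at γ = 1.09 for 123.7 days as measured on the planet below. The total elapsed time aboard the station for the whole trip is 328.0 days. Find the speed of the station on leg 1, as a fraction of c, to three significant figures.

β = 0.763

Leg 1: speed unknown; τ_1 = 331.8/γ_1.
Leg 2: γ = 1.09; τ_2 = 123.7/1.090 = 113.5 days.
Total proper time: τ_1 + 113.5 = 328.0, so τ_1 = 328.0 − 113.5 = 214.5 days.
γ_1 = 331.8/214.5 = 1.547; β = √(1 − 1/γ²) = √0.5820.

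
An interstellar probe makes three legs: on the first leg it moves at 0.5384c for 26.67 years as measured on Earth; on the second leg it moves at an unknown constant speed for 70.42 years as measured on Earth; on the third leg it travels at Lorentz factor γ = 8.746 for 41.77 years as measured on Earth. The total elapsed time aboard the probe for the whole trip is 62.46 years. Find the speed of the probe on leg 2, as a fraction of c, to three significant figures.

Leg 1: γ = 1/√(1 − 0.5384²) = 1/√0.7101 = 1.187; τ_1 = 26.67/1.187 = 22.47 years.
Leg 2: speed unknown; τ_2 = 70.42/γ_2.
Leg 3: γ = 8.746; τ_3 = 41.77/8.746 = 4.776 years.
Total proper time: 22.47 + τ_2 + 4.776 = 62.46, so τ_2 = 62.46 − 27.25 = 35.21 years.
γ_2 = 70.42/35.21 = 2.000; β = √(1 − 1/γ²) = √0.7500.

β = 0.866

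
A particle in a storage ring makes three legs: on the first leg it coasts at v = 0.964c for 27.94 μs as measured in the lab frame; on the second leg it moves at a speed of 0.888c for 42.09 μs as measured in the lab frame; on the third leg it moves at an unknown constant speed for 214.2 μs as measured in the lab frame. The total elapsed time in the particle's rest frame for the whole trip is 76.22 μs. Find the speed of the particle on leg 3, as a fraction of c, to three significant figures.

β = 0.973

Leg 1: γ = 1/√(1 − 0.964²) = 1/√0.07070 = 3.761; τ_1 = 27.94/3.761 = 7.429 μs.
Leg 2: γ = 1/√(1 − 0.888²) = 1/√0.2115 = 2.175; τ_2 = 42.09/2.175 = 19.35 μs.
Leg 3: speed unknown; τ_3 = 214.2/γ_3.
Total proper time: 7.429 + 19.35 + τ_3 = 76.22, so τ_3 = 76.22 − 26.78 = 49.44 μs.
γ_3 = 214.2/49.44 = 4.333; β = √(1 − 1/γ²) = √0.9467.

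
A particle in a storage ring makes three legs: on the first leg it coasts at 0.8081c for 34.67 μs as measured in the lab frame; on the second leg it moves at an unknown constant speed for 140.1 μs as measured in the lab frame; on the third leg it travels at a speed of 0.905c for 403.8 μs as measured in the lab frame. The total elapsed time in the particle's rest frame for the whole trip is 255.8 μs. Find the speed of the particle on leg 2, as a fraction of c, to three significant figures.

Leg 1: γ = 1/√(1 − 0.8081²) = 1/√0.3470 = 1.698; τ_1 = 34.67/1.698 = 20.42 μs.
Leg 2: speed unknown; τ_2 = 140.1/γ_2.
Leg 3: γ = 1/√(1 − 0.905²) = 1/√0.1810 = 2.351; τ_3 = 403.8/2.351 = 171.8 μs.
Total proper time: 20.42 + τ_2 + 171.8 = 255.8, so τ_2 = 255.8 − 192.2 = 63.60 μs.
γ_2 = 140.1/63.60 = 2.203; β = √(1 − 1/γ²) = √0.7939.

β = 0.891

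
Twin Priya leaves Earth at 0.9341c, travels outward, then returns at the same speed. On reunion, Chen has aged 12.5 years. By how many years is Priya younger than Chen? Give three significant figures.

γ = 1/√(1 − 0.9341²) = 1/√0.1275 = 2.801
Priya's elapsed proper time: τ = 12.5/2.801 = 4.463 years.
Age gap = Δt − τ = 12.5 − 4.463 years.

Δt − τ = 8.04 years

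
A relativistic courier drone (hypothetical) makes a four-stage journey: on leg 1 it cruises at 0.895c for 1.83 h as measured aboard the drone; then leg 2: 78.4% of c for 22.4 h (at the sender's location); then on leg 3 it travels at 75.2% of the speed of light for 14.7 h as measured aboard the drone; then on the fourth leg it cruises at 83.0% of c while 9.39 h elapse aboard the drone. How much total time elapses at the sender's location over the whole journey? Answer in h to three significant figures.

Δt = 65.6 h

Leg 1: γ = 1/√(1 − 0.895²) = 1/√0.1990 = 2.242; Δt_1 = 2.242 × 1.83 = 4.103 h.
Leg 2: 22.4 h is already measured at the sender's location.
Leg 3: β = 0.752; γ = 1/√(1 − 0.752²) = 1/√0.4345 = 1.517; Δt_3 = 1.517 × 14.7 = 22.30 h.
Leg 4: β = 0.830; γ = 1/√(1 − 0.830²) = 1/√0.3111 = 1.793; Δt_4 = 1.793 × 9.39 = 16.84 h.
Total: 4.103 + 22.40 + 22.30 + 16.84 h.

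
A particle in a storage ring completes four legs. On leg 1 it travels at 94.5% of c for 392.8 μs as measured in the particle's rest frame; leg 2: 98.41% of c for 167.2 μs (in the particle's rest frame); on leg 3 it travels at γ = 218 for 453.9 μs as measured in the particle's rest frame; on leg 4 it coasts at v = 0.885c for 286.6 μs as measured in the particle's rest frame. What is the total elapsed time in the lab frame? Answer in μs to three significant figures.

Δt = 1.02×10⁵ μs

Leg 1: β = 0.945; γ = 1/√(1 − 0.945²) = 1/√0.1070 = 3.057; Δt_1 = 3.057 × 392.8 = 1201 μs.
Leg 2: β = 0.9841; γ = 1/√(1 − 0.9841²) = 1/√0.03155 = 5.630; Δt_2 = 5.630 × 167.2 = 941.4 μs.
Leg 3: γ = 218; Δt_3 = 218.0 × 453.9 = 9.895×10⁴ μs.
Leg 4: γ = 1/√(1 − 0.885²) = 1/√0.2168 = 2.148; Δt_4 = 2.148 × 286.6 = 615.6 μs.
Total: 1201 + 941.4 + 9.895×10⁴ + 615.6 μs.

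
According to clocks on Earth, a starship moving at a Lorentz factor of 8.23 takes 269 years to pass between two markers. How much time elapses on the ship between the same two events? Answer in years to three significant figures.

γ = 8.23
The interval measured on Earth is the dilated one; the clock on the ship measures the proper time τ = Δt/γ = 269/8.230 years.

τ = 32.7 years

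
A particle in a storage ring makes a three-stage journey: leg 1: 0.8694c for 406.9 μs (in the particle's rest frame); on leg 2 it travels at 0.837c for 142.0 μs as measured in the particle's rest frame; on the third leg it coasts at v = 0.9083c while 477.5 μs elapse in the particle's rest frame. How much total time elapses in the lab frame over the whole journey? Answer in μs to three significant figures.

Leg 1: γ = 1/√(1 − 0.8694²) = 1/√0.2441 = 2.024; Δt_1 = 2.024 × 406.9 = 823.5 μs.
Leg 2: γ = 1/√(1 − 0.837²) = 1/√0.2994 = 1.827; Δt_2 = 1.827 × 142.0 = 259.5 μs.
Leg 3: γ = 1/√(1 − 0.9083²) = 1/√0.1750 = 2.391; Δt_3 = 2.391 × 477.5 = 1141 μs.
Total: 823.5 + 259.5 + 1141 μs.

Δt = 2220 μs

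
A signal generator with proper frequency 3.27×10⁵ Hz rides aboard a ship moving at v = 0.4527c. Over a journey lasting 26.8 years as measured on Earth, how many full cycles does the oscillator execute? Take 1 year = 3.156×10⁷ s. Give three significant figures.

γ = 1/√(1 − 0.4527²) = 1/√0.7951 = 1.122
The oscillator's own cycle count is N = f × τ where τ is the proper time on the ship. τ = Δt/γ = 26.8/1.122 = 23.90 years = 7.542×10⁸ s.
N = 3.27×10⁵ × 7.542×10⁸ = 2.466×10¹⁴.

N = 2.47×10¹⁴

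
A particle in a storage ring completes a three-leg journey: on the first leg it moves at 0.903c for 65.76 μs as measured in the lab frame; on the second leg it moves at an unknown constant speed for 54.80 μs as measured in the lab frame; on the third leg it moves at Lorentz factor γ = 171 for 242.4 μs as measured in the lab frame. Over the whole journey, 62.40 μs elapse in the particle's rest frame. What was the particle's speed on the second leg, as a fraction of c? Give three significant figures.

Leg 1: γ = 1/√(1 − 0.903²) = 1/√0.1846 = 2.328; τ_1 = 65.76/2.328 = 28.25 μs.
Leg 2: speed unknown; τ_2 = 54.80/γ_2.
Leg 3: γ = 171; τ_3 = 242.4/171.0 = 1.418 μs.
Total proper time: 28.25 + τ_2 + 1.418 = 62.40, so τ_2 = 62.40 − 29.67 = 32.73 μs.
γ_2 = 54.80/32.73 = 1.674; β = √(1 − 1/γ²) = √0.6433.

β = 0.802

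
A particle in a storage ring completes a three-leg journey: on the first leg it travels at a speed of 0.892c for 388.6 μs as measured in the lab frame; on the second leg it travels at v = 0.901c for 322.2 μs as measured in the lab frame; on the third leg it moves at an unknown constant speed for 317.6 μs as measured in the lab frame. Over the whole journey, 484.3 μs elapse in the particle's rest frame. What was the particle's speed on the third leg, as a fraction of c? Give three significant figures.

β = 0.847

Leg 1: γ = 1/√(1 − 0.892²) = 1/√0.2043 = 2.212; τ_1 = 388.6/2.212 = 175.7 μs.
Leg 2: γ = 1/√(1 − 0.901²) = 1/√0.1882 = 2.305; τ_2 = 322.2/2.305 = 139.8 μs.
Leg 3: speed unknown; τ_3 = 317.6/γ_3.
Total proper time: 175.7 + 139.8 + τ_3 = 484.3, so τ_3 = 484.3 − 315.4 = 168.9 μs.
γ_3 = 317.6/168.9 = 1.881; β = √(1 − 1/γ²) = √0.7173.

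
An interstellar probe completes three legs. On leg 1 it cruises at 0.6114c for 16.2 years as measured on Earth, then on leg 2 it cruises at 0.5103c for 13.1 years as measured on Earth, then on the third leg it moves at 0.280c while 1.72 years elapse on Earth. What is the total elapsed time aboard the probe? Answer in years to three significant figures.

Leg 1: γ = 1/√(1 − 0.6114²) = 1/√0.6262 = 1.264; τ_1 = 16.2/1.264 = 12.82 years.
Leg 2: γ = 1/√(1 − 0.5103²) = 1/√0.7396 = 1.163; τ_2 = 13.1/1.163 = 11.27 years.
Leg 3: γ = 1/√(1 − 0.280²) = 25/24 ≈ 1.042; τ_3 = 1.72/1.042 = 1.651 years.
Total: 12.82 + 11.27 + 1.651 years.

τ = 25.7 years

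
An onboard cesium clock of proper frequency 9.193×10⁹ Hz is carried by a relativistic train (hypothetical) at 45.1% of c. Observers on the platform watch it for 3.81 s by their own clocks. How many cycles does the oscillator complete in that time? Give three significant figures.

β = 0.451; γ = 1/√(1 − 0.451²) = 1/√0.7966 = 1.120
During 3.81 s of lab time, the oscillator's proper time advances by τ = Δt/γ = 3.81/1.120 = 3.401 s = 3.401×10⁰ s.
N = f × τ = 9.193×10⁹ × 3.401×10⁰ = 3.126×10¹⁰.

N = 3.13×10¹⁰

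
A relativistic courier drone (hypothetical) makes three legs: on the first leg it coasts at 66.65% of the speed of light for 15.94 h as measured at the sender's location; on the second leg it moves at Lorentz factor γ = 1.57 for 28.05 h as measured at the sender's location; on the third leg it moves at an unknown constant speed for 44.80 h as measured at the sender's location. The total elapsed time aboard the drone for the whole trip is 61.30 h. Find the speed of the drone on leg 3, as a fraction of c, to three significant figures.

β = 0.710

Leg 1: β = 0.6665; γ = 1/√(1 − 0.6665²) = 1/√0.5558 = 1.341; τ_1 = 15.94/1.341 = 11.88 h.
Leg 2: γ = 1.57; τ_2 = 28.05/1.570 = 17.87 h.
Leg 3: speed unknown; τ_3 = 44.80/γ_3.
Total proper time: 11.88 + 17.87 + τ_3 = 61.30, so τ_3 = 61.30 − 29.75 = 31.55 h.
γ_3 = 44.80/31.55 = 1.420; β = √(1 − 1/γ²) = √0.5040.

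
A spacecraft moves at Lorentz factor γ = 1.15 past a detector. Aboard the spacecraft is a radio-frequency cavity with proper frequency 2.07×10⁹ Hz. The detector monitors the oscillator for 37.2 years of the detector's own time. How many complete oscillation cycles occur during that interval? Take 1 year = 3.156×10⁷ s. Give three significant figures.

N = 2.11×10¹⁸

γ = 1.15
During 37.2 years of lab time, the oscillator's proper time advances by τ = Δt/γ = 37.2/1.150 = 32.35 years = 1.021×10⁹ s.
N = f × τ = 2.07×10⁹ × 1.021×10⁹ = 2.113×10¹⁸.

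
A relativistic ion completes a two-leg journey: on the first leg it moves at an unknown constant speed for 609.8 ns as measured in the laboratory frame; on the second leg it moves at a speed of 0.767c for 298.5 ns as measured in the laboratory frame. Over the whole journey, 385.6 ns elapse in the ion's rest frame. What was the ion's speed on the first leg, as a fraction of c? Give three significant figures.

Leg 1: speed unknown; τ_1 = 609.8/γ_1.
Leg 2: γ = 1/√(1 − 0.767²) = 1/√0.4117 = 1.558; τ_2 = 298.5/1.558 = 191.5 ns.
Total proper time: τ_1 + 191.5 = 385.6, so τ_1 = 385.6 − 191.5 = 194.1 ns.
γ_1 = 609.8/194.1 = 3.142; β = √(1 − 1/γ²) = √0.8987.

β = 0.948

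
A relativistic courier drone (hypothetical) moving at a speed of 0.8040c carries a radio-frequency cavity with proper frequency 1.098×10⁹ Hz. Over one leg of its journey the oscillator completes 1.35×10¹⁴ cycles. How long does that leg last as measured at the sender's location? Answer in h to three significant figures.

γ = 1/√(1 − 0.8040²) = 1/√0.3536 = 1.682
Proper time for N cycles: τ = N/f = 1.35×10¹⁴/(1.098×10⁹) = 1.230×10⁵ s = 34.15 h.
Lab-frame duration Δt = γτ = 1.682 × 34.15 = 57.44 h.

Δt = 57.4 h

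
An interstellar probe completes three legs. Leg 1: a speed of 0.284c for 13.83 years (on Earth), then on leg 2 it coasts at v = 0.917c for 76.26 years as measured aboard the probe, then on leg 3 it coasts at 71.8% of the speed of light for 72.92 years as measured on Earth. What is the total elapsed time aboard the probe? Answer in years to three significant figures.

τ = 140 years

Leg 1: γ = 1/√(1 − 0.284²) = 1/√0.9193 = 1.043; τ_1 = 13.83/1.043 = 13.26 years.
Leg 2: 76.26 years is already measured aboard the probe.
Leg 3: β = 0.718; γ = 1/√(1 − 0.718²) = 1/√0.4845 = 1.437; τ_3 = 72.92/1.437 = 50.76 years.
Total: 13.26 + 76.26 + 50.76 years.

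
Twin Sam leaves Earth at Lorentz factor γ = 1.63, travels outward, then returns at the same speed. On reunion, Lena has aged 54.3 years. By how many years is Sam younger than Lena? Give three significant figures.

Δt − τ = 21.0 years

γ = 1.63
Sam's elapsed proper time: τ = 54.3/1.630 = 33.31 years.
Age gap = Δt − τ = 54.3 − 33.31 years.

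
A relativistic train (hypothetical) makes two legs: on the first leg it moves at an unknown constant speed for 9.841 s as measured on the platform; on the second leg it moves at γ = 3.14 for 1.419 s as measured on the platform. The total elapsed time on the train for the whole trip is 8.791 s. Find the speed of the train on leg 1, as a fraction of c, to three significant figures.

Leg 1: speed unknown; τ_1 = 9.841/γ_1.
Leg 2: γ = 3.14; τ_2 = 1.419/3.140 = 0.4519 s.
Total proper time: τ_1 + 0.4519 = 8.791, so τ_1 = 8.791 − 0.4519 = 8.339 s.
γ_1 = 9.841/8.339 = 1.180; β = √(1 − 1/γ²) = √0.2819.

β = 0.531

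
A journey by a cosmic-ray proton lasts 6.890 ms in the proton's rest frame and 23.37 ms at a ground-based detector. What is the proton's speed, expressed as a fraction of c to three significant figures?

β = 0.956

The proper time is measured in the proton's rest frame (both events occur at the proton's location); Δt is measured at a ground-based detector. γ = Δt/τ = 23.37/6.890 = 3.392.
β = √(1 − 1/γ²) = √(1 − 0.08692) = √0.9131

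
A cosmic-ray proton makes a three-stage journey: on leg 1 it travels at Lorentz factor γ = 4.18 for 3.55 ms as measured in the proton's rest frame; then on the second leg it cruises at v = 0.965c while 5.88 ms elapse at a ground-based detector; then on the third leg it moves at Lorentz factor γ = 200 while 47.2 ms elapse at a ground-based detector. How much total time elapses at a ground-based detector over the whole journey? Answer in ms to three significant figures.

Leg 1: γ = 4.18; Δt_1 = 4.180 × 3.55 = 14.84 ms.
Leg 2: 5.88 ms is already measured at a ground-based detector.
Leg 3: 47.2 ms is already measured at a ground-based detector.
Total: 14.84 + 5.880 + 47.20 ms.

Δt = 67.9 ms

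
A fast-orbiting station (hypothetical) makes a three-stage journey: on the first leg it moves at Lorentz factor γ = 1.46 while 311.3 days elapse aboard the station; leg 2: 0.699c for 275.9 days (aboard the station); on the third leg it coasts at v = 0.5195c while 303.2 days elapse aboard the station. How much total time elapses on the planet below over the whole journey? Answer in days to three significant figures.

Leg 1: γ = 1.46; Δt_1 = 1.460 × 311.3 = 454.5 days.
Leg 2: γ = 1/√(1 − 0.699²) = 1/√0.5114 = 1.398; Δt_2 = 1.398 × 275.9 = 385.8 days.
Leg 3: γ = 1/√(1 − 0.5195²) = 1/√0.7301 = 1.170; Δt_3 = 1.170 × 303.2 = 354.8 days.
Total: 454.5 + 385.8 + 354.8 days.

Δt = 1200 days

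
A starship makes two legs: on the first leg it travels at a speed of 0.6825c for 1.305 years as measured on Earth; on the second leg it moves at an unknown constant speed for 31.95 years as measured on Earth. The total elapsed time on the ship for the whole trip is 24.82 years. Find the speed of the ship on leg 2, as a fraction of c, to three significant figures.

β = 0.665

Leg 1: γ = 1/√(1 − 0.6825²) = 1/√0.5342 = 1.368; τ_1 = 1.305/1.368 = 0.9538 years.
Leg 2: speed unknown; τ_2 = 31.95/γ_2.
Total proper time: 0.9538 + τ_2 = 24.82, so τ_2 = 24.82 − 0.9538 = 23.87 years.
γ_2 = 31.95/23.87 = 1.339; β = √(1 − 1/γ²) = √0.4420.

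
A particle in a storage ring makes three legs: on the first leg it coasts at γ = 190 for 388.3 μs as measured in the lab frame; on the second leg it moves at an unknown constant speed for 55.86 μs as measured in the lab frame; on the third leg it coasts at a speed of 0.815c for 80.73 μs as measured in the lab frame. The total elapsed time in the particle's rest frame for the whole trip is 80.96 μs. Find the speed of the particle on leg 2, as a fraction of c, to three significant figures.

Leg 1: γ = 190; τ_1 = 388.3/190.0 = 2.044 μs.
Leg 2: speed unknown; τ_2 = 55.86/γ_2.
Leg 3: γ = 1/√(1 − 0.815²) = 1/√0.3358 = 1.726; τ_3 = 80.73/1.726 = 46.78 μs.
Total proper time: 2.044 + τ_2 + 46.78 = 80.96, so τ_2 = 80.96 − 48.82 = 32.14 μs.
γ_2 = 55.86/32.14 = 1.738; β = √(1 − 1/γ²) = √0.6690.

β = 0.818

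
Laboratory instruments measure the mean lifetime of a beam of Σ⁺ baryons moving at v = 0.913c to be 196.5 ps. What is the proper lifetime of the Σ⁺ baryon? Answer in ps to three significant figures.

τ₀ = 80.2 ps

γ = 1/√(1 − 0.913²) = 1/√0.1664 = 2.451
The lab-frame lifetime is the dilated interval; the proper lifetime is τ₀ = Δt/γ = 196.5/2.451 ps.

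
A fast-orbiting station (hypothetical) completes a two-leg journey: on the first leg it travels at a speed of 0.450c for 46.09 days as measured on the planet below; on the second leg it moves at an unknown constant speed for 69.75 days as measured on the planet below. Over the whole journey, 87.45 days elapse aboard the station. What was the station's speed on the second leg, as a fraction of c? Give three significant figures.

β = 0.748

Leg 1: γ = 1/√(1 − 0.450²) = 1/√0.7975 = 1.120; τ_1 = 46.09/1.120 = 41.16 days.
Leg 2: speed unknown; τ_2 = 69.75/γ_2.
Total proper time: 41.16 + τ_2 = 87.45, so τ_2 = 87.45 − 41.16 = 46.29 days.
γ_2 = 69.75/46.29 = 1.507; β = √(1 − 1/γ²) = √0.5596.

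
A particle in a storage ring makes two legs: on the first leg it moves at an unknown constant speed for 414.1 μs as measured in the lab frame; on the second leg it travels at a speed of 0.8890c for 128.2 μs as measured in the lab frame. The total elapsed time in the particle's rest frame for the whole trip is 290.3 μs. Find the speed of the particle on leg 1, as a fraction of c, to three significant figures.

β = 0.829

Leg 1: speed unknown; τ_1 = 414.1/γ_1.
Leg 2: γ = 1/√(1 − 0.8890²) = 1/√0.2097 = 2.184; τ_2 = 128.2/2.184 = 58.70 μs.
Total proper time: τ_1 + 58.70 = 290.3, so τ_1 = 290.3 − 58.70 = 231.6 μs.
γ_1 = 414.1/231.6 = 1.788; β = √(1 − 1/γ²) = √0.6872.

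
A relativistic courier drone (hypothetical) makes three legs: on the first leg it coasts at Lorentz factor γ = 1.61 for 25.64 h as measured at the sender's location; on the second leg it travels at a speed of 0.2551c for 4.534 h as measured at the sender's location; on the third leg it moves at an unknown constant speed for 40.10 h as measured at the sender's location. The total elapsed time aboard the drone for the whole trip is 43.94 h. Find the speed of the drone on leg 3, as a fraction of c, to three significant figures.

β = 0.808

Leg 1: γ = 1.61; τ_1 = 25.64/1.610 = 15.93 h.
Leg 2: γ = 1/√(1 − 0.2551²) = 1/√0.9349 = 1.034; τ_2 = 4.534/1.034 = 4.384 h.
Leg 3: speed unknown; τ_3 = 40.10/γ_3.
Total proper time: 15.93 + 4.384 + τ_3 = 43.94, so τ_3 = 43.94 − 20.31 = 23.63 h.
γ_3 = 40.10/23.63 = 1.697; β = √(1 − 1/γ²) = √0.6527.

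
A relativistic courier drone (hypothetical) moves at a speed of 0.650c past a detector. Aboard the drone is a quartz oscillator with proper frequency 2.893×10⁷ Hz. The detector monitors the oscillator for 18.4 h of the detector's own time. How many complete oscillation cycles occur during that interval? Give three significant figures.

N = 1.46×10¹²

γ = 1/√(1 − 0.650²) = 1/√0.5775 = 1.316
During 18.4 h of lab time, the oscillator's proper time advances by τ = Δt/γ = 18.4/1.316 = 13.98 h = 5.034×10⁴ s.
N = f × τ = 2.893×10⁷ × 5.034×10⁴ = 1.456×10¹².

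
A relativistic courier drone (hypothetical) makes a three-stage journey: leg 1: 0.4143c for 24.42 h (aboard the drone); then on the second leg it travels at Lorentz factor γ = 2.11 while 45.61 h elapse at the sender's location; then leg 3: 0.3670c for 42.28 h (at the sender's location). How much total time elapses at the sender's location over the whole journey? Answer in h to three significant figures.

Leg 1: γ = 1/√(1 − 0.4143²) = 1/√0.8284 = 1.099; Δt_1 = 1.099 × 24.42 = 26.83 h.
Leg 2: 45.61 h is already measured at the sender's location.
Leg 3: 42.28 h is already measured at the sender's location.
Total: 26.83 + 45.61 + 42.28 h.

Δt = 115 h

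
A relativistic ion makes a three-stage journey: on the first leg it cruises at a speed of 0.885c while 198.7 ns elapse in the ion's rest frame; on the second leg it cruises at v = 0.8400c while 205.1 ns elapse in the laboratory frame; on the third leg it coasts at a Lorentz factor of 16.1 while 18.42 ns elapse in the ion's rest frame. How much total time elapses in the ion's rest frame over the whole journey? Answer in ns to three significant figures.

Leg 1: 198.7 ns is already measured in the ion's rest frame.
Leg 2: γ = 1/√(1 − 0.8400²) = 1/√0.2944 = 1.843; τ_2 = 205.1/1.843 = 111.3 ns.
Leg 3: 18.42 ns is already measured in the ion's rest frame.
Total: 198.7 + 111.3 + 18.42 ns.

τ = 328 ns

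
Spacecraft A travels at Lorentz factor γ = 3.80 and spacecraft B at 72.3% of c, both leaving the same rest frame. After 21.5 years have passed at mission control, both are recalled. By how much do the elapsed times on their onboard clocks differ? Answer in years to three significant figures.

A: γ = 3.80; τ_A = 21.5/3.800 = 5.658 years.
B: β = 0.723; γ = 1/√(1 − 0.723²) = 1/√0.4773 = 1.447; τ_B = 21.5/1.447 = 14.85 years.

|τ_A − τ_B| = 9.20 years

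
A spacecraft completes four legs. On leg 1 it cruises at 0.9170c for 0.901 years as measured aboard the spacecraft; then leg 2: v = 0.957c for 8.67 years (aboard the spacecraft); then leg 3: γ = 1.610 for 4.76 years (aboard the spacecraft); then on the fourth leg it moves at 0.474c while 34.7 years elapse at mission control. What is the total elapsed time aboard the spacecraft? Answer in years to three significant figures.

Leg 1: 0.901 years is already measured aboard the spacecraft.
Leg 2: 8.67 years is already measured aboard the spacecraft.
Leg 3: 4.76 years is already measured aboard the spacecraft.
Leg 4: γ = 1/√(1 − 0.474²) = 1/√0.7753 = 1.136; τ_4 = 34.7/1.136 = 30.55 years.
Total: 0.9010 + 8.670 + 4.760 + 30.55 years.

τ = 44.9 years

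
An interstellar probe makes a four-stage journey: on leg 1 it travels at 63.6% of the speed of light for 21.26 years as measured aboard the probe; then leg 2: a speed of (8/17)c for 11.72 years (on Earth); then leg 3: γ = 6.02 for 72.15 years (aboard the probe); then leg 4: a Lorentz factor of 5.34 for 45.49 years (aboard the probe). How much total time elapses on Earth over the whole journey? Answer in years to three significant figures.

Δt = 717 years

Leg 1: β = 0.636; γ = 1/√(1 − 0.636²) = 1/√0.5955 = 1.296; Δt_1 = 1.296 × 21.26 = 27.55 years.
Leg 2: 11.72 years is already measured on Earth.
Leg 3: γ = 6.02; Δt_3 = 6.020 × 72.15 = 434.3 years.
Leg 4: γ = 5.34; Δt_4 = 5.340 × 45.49 = 242.9 years.
Total: 27.55 + 11.72 + 434.3 + 242.9 years.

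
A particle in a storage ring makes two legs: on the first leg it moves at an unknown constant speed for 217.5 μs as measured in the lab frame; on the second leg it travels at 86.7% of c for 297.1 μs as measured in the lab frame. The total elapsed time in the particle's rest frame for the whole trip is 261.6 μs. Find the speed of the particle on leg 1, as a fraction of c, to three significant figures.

Leg 1: speed unknown; τ_1 = 217.5/γ_1.
Leg 2: β = 0.867; γ = 1/√(1 − 0.867²) = 1/√0.2483 = 2.007; τ_2 = 297.1/2.007 = 148.0 μs.
Total proper time: τ_1 + 148.0 = 261.6, so τ_1 = 261.6 − 148.0 = 113.6 μs.
γ_1 = 217.5/113.6 = 1.915; β = √(1 − 1/γ²) = √0.7274.

β = 0.853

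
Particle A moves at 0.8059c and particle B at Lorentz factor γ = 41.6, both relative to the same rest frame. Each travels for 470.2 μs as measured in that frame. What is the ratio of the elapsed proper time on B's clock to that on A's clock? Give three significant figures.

τ_B/τ_A = 0.0406

A: γ = 1/√(1 − 0.8059²) = 1/√0.3505 = 1.689. B: γ = 41.6.
τ_A/τ_B = γ_B/γ_A = 41.60/1.689 = 24.63, so τ_B/τ_A = 0.04060.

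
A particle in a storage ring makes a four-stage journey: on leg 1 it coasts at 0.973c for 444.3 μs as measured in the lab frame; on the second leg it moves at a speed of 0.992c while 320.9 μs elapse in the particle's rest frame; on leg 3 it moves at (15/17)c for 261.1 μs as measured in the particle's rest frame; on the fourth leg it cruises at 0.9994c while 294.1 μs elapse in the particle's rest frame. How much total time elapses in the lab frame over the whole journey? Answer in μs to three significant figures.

Leg 1: 444.3 μs is already measured in the lab frame.
Leg 2: γ = 1/√(1 − 0.992²) = 1/√0.01594 = 7.922; Δt_2 = 7.922 × 320.9 = 2542 μs.
Leg 3: γ = 1/√(1 − (15/17)²) = 17/8 = 2.125; Δt_3 = 2.125 × 261.1 = 554.8 μs.
Leg 4: γ = 1/√(1 − 0.9994²) = 1/√0.001200 = 28.87; Δt_4 = 28.87 × 294.1 = 8491 μs.
Total: 444.3 + 2542 + 554.8 + 8491 μs.

Δt = 1.20×10⁴ μs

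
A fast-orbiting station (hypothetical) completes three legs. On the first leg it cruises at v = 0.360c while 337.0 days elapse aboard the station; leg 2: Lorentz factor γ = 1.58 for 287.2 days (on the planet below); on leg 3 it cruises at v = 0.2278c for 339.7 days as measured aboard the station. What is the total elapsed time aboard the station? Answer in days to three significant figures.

τ = 858 days

Leg 1: 337.0 days is already measured aboard the station.
Leg 2: γ = 1.58; τ_2 = 287.2/1.580 = 181.8 days.
Leg 3: 339.7 days is already measured aboard the station.
Total: 337.0 + 181.8 + 339.7 days.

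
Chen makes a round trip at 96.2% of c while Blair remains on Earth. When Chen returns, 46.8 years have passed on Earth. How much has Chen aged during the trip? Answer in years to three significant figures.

β = 0.962; γ = 1/√(1 − 0.962²) = 1/√0.07456 = 3.662
Chen's clock measures proper time along the trip: τ = Δt/γ = 46.8/3.662 years.

τ = 12.8 years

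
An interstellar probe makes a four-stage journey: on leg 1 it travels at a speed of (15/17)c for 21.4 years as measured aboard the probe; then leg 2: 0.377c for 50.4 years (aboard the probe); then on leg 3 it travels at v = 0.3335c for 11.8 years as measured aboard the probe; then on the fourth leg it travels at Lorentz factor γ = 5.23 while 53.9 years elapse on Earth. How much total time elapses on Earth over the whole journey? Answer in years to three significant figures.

Leg 1: γ = 1/√(1 − (15/17)²) = 17/8 = 2.125; Δt_1 = 2.125 × 21.4 = 45.47 years.
Leg 2: γ = 1/√(1 − 0.377²) = 1/√0.8579 = 1.080; Δt_2 = 1.080 × 50.4 = 54.42 years.
Leg 3: γ = 1/√(1 − 0.3335²) = 1/√0.8888 = 1.061; Δt_3 = 1.061 × 11.8 = 12.52 years.
Leg 4: 53.9 years is already measured on Earth.
Total: 45.47 + 54.42 + 12.52 + 53.90 years.

Δt = 166 years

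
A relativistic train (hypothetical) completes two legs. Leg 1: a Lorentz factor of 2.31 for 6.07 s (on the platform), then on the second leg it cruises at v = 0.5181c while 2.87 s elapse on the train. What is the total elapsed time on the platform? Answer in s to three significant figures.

Δt = 9.43 s

Leg 1: 6.07 s is already measured on the platform.
Leg 2: γ = 1/√(1 − 0.5181²) = 1/√0.7316 = 1.169; Δt_2 = 1.169 × 2.87 = 3.355 s.
Total: 6.070 + 3.355 s.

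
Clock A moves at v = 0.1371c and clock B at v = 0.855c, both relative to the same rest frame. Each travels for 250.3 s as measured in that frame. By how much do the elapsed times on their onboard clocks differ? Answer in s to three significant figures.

A: γ = 1/√(1 − 0.1371²) = 1/√0.9812 = 1.010; τ_A = 250.3/1.010 = 247.9 s.
B: γ = 1/√(1 − 0.855²) = 1/√0.2690 = 1.928; τ_B = 250.3/1.928 = 129.8 s.

|τ_A − τ_B| = 118 s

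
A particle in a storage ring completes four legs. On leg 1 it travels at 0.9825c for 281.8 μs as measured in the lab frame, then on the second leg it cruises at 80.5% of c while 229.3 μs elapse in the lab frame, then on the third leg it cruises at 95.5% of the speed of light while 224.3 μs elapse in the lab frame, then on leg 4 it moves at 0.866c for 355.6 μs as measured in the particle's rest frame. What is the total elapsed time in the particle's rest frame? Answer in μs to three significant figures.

τ = 611 μs

Leg 1: γ = 1/√(1 − 0.9825²) = 1/√0.03469 = 5.369; τ_1 = 281.8/5.369 = 52.49 μs.
Leg 2: β = 0.805; γ = 1/√(1 − 0.805²) = 1/√0.3520 = 1.686; τ_2 = 229.3/1.686 = 136.0 μs.
Leg 3: β = 0.955; γ = 1/√(1 − 0.955²) = 1/√0.08798 = 3.371; τ_3 = 224.3/3.371 = 66.53 μs.
Leg 4: 355.6 μs is already measured in the particle's rest frame.
Total: 52.49 + 136.0 + 66.53 + 355.6 μs.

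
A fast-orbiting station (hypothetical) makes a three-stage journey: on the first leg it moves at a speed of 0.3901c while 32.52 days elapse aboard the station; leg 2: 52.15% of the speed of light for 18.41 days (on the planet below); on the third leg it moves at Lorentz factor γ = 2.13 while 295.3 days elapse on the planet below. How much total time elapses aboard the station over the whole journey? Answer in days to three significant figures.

τ = 187 days

Leg 1: 32.52 days is already measured aboard the station.
Leg 2: β = 0.5215; γ = 1/√(1 − 0.5215²) = 1/√0.7280 = 1.172; τ_2 = 18.41/1.172 = 15.71 days.
Leg 3: γ = 2.13; τ_3 = 295.3/2.130 = 138.6 days.
Total: 32.52 + 15.71 + 138.6 days.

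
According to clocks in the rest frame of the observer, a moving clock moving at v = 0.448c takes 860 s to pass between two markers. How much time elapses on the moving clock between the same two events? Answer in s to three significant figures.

τ = 769 s

γ = 1/√(1 − 0.448²) = 1/√0.7993 = 1.119
The interval measured in the rest frame of the observer is the dilated one; the clock on the moving clock measures the proper time τ = Δt/γ = 860/1.119 s.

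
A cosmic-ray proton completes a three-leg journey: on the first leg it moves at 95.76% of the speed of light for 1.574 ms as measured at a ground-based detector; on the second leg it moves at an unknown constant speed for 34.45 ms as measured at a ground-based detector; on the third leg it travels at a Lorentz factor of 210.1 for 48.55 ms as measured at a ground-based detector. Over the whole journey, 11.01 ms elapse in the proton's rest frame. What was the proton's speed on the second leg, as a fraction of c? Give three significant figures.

Leg 1: β = 0.9576; γ = 1/√(1 − 0.9576²) = 1/√0.08300 = 3.471; τ_1 = 1.574/3.471 = 0.4535 ms.
Leg 2: speed unknown; τ_2 = 34.45/γ_2.
Leg 3: γ = 210.1; τ_3 = 48.55/210.1 = 0.2311 ms.
Total proper time: 0.4535 + τ_2 + 0.2311 = 11.01, so τ_2 = 11.01 − 0.6846 = 10.33 ms.
γ_2 = 34.45/10.33 = 3.336; β = √(1 − 1/γ²) = √0.9102.

β = 0.954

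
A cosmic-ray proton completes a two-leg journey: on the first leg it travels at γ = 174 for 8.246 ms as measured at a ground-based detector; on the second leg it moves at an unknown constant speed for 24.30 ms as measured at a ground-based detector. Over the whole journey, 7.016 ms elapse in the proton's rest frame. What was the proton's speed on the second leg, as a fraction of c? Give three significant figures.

β = 0.958

Leg 1: γ = 174; τ_1 = 8.246/174.0 = 0.04739 ms.
Leg 2: speed unknown; τ_2 = 24.30/γ_2.
Total proper time: 0.04739 + τ_2 = 7.016, so τ_2 = 7.016 − 0.04739 = 6.969 ms.
γ_2 = 24.30/6.969 = 3.487; β = √(1 − 1/γ²) = √0.9178.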